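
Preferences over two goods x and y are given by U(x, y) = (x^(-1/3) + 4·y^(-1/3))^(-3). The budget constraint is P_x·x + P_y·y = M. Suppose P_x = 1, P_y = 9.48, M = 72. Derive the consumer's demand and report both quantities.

MRS = MU_x/MU_y = (1/4)·(y/x)^(4/3). Set equal to P_x/P_y.
Hence y/x = (4·P_x/P_y)^(1/(4/3)), i.e. raised to the 0.75 power.
With the ratio pinned down, the budget gives x* = M/(P_x + P_y·(y/x)) and y* = (y/x)·x*.
Numerically y/x = 0.523527, so x* = 72/(1 + 9.48·0.523527) = 12.0744 and y* = 0.523527·12.0744 = 6.3213.

x* = 12.0744, y* = 6.3213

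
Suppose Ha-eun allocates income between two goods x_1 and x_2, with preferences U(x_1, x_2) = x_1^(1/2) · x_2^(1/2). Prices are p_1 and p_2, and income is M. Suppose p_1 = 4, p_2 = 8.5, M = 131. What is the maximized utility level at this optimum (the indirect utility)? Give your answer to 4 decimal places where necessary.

V = 11.2332

Demand: x_1*(p_1,p_2,M) = 0.5·M/p_1 and x_2* = 0.5·M/p_2.
At p_1=4, p_2=8.5, M=131: x_1* = 0.5·131/4 = 16.375, x_2* = 7.7059.
Utility at the optimum: U(16.375, 7.7059) = 11.2332.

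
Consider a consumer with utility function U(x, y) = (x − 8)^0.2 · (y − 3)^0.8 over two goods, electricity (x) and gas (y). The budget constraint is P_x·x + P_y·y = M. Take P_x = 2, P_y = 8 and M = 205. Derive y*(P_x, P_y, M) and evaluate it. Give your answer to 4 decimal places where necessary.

This is Cobb-Douglas in (x−8, y−3): tangency gives 0.2·P_y·(y−3) = 0.8·P_x·(x−8).
Substituting into the budget: x* = 8 + 0.2·(M − 8·P_x − 3·P_y)/P_x, and y* = 3 + 0.8·(…)/P_y.
Discretionary income = 205 − 8·2 − 3·8 = 165; y* = 3 + 0.8·165/8 = 19.5.

y* = 19.5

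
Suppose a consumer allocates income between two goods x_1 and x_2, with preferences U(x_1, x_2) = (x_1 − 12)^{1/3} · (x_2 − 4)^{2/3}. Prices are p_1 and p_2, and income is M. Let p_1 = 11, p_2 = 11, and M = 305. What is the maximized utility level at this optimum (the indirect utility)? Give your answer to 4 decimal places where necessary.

This is Cobb-Douglas in (x_1−12, x_2−4): tangency gives 1/3·p_2·(x_2−4) = 2/3·p_1·(x_1−12).
Substituting into the budget: x_1* = 12 + 1/3·(M − 12·p_1 − 4·p_2)/p_1, and x_2* = 4 + 2/3·(…)/p_2.
Discretionary income = 305 − 12·11 − 4·11 = 129; x_1* = 12 + 1/3·129/11 = 15.9091; x_2* = 4 + 2/3·129/11 = 11.8182.
Utility at the optimum: U(15.9091, 11.8182) = 6.2053.

V = 6.2053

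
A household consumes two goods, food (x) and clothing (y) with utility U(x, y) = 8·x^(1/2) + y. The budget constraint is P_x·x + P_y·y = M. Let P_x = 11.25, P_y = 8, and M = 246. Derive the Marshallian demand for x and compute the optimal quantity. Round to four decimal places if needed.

Thus x* = (4·P_y/P_x)² — independent of M — with the rest of income spent on y.
Plugging in: x* = (4·8/11.25)² = 8.0909.

x* = 8.0909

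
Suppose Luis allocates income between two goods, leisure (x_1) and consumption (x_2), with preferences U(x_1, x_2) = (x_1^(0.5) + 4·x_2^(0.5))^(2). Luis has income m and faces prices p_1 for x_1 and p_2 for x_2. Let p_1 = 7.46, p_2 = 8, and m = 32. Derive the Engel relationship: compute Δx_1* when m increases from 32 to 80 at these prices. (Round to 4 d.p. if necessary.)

Δx_1* = 0.4042

MU_x_1 ∝ x_1^(-0.5), MU_x_2 ∝ 4·x_2^(-0.5), so MRS = (1/4)·(x_2/x_1)^(0.5) = p_1/p_2.
Hence x_2/x_1 = (4·p_1/p_2)^(1/(0.5)), i.e. raised to the 2 power.
Substitute x_2 = (x_2/x_1)·x_1 into the budget: x_1* = m/(p_1 + p_2·(x_2/x_1)).
Numerically x_2/x_1 = 13.9129, so x_1* = 32/(7.46 + 8·13.9129) = 0.2694.
At m' = 80: x_1* = 0.6736. Change: 0.6736 − 0.2694 = 0.4042.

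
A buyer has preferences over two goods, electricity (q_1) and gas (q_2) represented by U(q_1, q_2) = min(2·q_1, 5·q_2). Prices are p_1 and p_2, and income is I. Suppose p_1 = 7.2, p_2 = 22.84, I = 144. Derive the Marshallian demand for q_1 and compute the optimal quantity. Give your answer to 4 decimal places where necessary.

With perfect complements, no substitution: consume in ratio q_1:q_2 = 5:2.
Budget: p_1·q_1 + p_2·(2/5)·q_1 = I, so (5·p_1 + 2·p_2)·q_1 = 5·I.
Demand: q_1*(p_1,p_2,I) = 5·I/(5·p_1 + 2·p_2), q_2* = 2·I/(5·p_1 + 2·p_2).
Here 5·7.2 + 2·22.84 = 81.68, giving q_1* = 8.8149.

q_1* = 8.8149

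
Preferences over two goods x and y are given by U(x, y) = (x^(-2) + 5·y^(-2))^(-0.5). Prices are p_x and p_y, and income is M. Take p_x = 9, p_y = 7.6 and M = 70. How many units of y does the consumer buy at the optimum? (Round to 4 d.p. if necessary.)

From the CES first-order condition, (1/5)·(y/x)^(3) = p_x/p_y.
Solve for the ratio: y/x = [5·p_x/p_y]^(1/3).
Substitute y = (y/x)·x into the budget: x* = M/(p_x + p_y·(y/x)).
Numerically y/x = 1.809116, so x* = 70/(9 + 7.6·1.809116) = 3.077 and y* = 1.809116·3.077 = 5.5667.

y* = 5.5667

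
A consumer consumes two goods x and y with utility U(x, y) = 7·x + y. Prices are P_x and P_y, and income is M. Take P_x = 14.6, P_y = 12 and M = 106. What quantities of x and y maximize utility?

Linear utility — the consumer picks whichever good has higher MU/price: 7/14.6 = 0.4795 vs 1/12 = 0.0833.
x gives more utility per dollar, so spend all income on x: x* = M/P_x, y* = 0.
Numerically: x* = 7.2603, y* = 0.

x* = 7.2603, y* = 0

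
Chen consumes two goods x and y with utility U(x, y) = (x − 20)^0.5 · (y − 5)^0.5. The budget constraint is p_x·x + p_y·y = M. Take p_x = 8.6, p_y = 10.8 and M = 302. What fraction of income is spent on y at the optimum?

Substituting into the budget: x* = 20 + 0.5·(M − 20·p_x − 5·p_y)/p_x, and y* = 5 + 0.5·(…)/p_y.
Discretionary income = 302 − 20·8.6 − 5·10.8 = 76; x* = 20 + 0.5·76/8.6 = 24.4186; y* = 5 + 0.5·76/10.8 = 8.5185.
Expenditure on y: 10.8·8.5185 = 92; share = 0.3046.

share on y = 0.3046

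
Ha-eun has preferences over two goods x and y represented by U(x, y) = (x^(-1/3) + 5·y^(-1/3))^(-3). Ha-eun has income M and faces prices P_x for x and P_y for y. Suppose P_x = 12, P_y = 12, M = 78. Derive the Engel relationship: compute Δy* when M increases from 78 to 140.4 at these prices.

MU_x ∝ x^(-4/3), MU_y ∝ 5·y^(-4/3), so MRS = (1/5)·(y/x)^(4/3) = P_x/P_y.
Solve for the ratio: y/x = [5·P_x/P_y]^(0.75).
Substitute y = (y/x)·x into the budget: x* = M/(P_x + P_y·(y/x)).
Numerically y/x = 3.343702, so x* = 78/(12 + 12·3.343702) = 1.4964 and y* = 3.343702·1.4964 = 5.0036.
At M' = 140.4: y* = 9.0064. Change: 9.0064 − 5.0036 = 4.0029.

Δy* = 4.0029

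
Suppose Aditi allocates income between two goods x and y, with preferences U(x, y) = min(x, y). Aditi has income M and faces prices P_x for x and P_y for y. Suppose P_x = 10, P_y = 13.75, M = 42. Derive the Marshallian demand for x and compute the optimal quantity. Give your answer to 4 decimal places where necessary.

x* = 1.7684

Leontief preferences: the optimum is at the kink where x/1 = y/1, i.e. y = x.
Budget: P_x·x + P_y·x = M, so (P_x + P_y)·x = M.
Demand: x*(P_x,P_y,M) = M/(P_x + P_y), y* = M/(P_x + P_y).
Here 10 + 13.75 = 23.75, giving x* = 1.7684.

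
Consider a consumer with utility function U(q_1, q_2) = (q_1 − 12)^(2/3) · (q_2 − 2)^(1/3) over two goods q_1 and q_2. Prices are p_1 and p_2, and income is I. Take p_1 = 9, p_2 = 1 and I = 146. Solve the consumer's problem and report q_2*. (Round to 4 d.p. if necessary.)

After buying the subsistence bundle (12, 2), a share 2/3 of the remaining income goes to q_1: q_1* = 12 + 2/3·(I − 12p_1 − 2p_2)/p_1.
Discretionary income = 146 − 12·9 − 2·1 = 36; q_2* = 2 + 1/3·36/1 = 14.

q_2* = 14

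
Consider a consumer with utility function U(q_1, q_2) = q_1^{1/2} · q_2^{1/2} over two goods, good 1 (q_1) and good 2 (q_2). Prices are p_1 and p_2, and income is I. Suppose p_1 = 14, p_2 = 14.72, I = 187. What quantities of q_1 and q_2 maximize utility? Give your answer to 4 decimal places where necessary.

q_1* = 6.6786, q_2* = 6.3519

Tangency: MRS = q_2/q_1 = p_1/p_2.
So 0.5·p_2·q_2 = 0.5·p_1·q_1; combined with the budget, a share 0.5 of income goes to q_1.
Demand: q_1*(p_1,p_2,I) = 0.5·I/p_1 and q_2* = 0.5·I/p_2.
At p_1=14, p_2=14.72, I=187: q_1* = 0.5·187/14 = 6.6786, q_2* = 6.3519.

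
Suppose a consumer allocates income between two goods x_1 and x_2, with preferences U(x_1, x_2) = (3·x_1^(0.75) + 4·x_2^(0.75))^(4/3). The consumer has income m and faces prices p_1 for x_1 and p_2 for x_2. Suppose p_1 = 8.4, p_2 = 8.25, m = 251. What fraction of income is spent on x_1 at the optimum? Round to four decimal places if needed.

share on x_1 = 0.2306

From the CES first-order condition, (3/4)·(x_2/x_1)^(0.25) = p_1/p_2.
Solve for the ratio: x_2/x_1 = [(4/3)·p_1/p_2]^(4).
Substitute x_2 = (x_2/x_1)·x_1 into the budget: x_1* = m/(p_1 + p_2·(x_2/x_1)).
Numerically x_2/x_1 = 3.396693, so x_1* = 251/(8.4 + 8.25·3.396693) = 6.8913 and x_2* = 3.396693·6.8913 = 23.4076.
Expenditure on x_1: 8.4·6.8913 = 57.8869; share = 0.2306.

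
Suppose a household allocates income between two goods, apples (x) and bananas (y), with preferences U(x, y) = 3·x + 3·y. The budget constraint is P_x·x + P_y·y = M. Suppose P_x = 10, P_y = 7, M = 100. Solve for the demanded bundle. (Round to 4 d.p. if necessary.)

x* = 0, y* = 14.2857

Perfect substitutes: compare marginal utility per dollar. 3/P_x vs 3/P_y → 0.3 vs 0.4286.
y gives more utility per dollar, so spend all income on y: y* = M/P_y, x* = 0.
Numerically: x* = 0, y* = 14.2857.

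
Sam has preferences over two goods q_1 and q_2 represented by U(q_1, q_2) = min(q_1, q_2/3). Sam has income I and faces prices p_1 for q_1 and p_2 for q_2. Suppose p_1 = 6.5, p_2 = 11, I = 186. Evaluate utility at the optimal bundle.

Leontief preferences: the optimum is at the kink where q_1/1 = q_2/3, i.e. q_2 = 3·q_1.
Budget: p_1·q_1 + p_2·3·q_1 = I, so (p_1 + 3·p_2)·q_1 = I.
Demand: q_1*(p_1,p_2,I) = I/(p_1 + 3·p_2), q_2* = 3·I/(p_1 + 3·p_2).
Here 6.5 + 3·11 = 39.5, giving q_1* = 4.7089 and q_2* = 14.1266.
Utility at the optimum: U(4.7089, 14.1266) = 4.7089.

V = 4.7089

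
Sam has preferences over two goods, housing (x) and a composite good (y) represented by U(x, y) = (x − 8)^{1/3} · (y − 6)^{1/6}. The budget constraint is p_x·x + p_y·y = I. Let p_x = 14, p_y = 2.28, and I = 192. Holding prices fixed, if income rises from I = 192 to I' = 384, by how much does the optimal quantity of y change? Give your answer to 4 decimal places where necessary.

Let x' = x−8, y' = y−6. MRS = 2·y'/x' = p_x/p_y.
After buying the subsistence bundle (8, 6), a share 2/3 of the remaining income goes to x: x* = 8 + 2/3·(I − 8p_x − 6p_y)/p_x.
Discretionary income = 192 − 8·14 − 6·2.28 = 66.32; y* = 6 + 1/3·66.32/2.28 = 15.6959.
At I' = 384: y* = 43.7661. Change: 43.7661 − 15.6959 = 28.0702.

Δy* = 28.0702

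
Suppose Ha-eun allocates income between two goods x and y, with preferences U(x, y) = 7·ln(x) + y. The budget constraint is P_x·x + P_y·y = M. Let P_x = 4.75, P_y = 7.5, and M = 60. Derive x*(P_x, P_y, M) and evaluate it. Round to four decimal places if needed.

Set MRS = P_x/P_y: (7/x)/1 = P_x/P_y.
So x*(P_x,P_y) = 7·P_y/P_x, independent of income; and y* = (M − 7·P_y)/P_y.
At the given prices: x* = 7·7.5/4.75 = 11.0526.

x* = 11.0526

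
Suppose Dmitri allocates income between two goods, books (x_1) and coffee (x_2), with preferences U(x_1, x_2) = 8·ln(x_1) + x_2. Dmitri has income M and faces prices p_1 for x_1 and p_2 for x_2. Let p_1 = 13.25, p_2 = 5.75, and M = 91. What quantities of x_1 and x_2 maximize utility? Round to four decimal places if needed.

x_1* = 3.4717, x_2* = 7.8261

MU_x_1 = 8/x_1, MU_x_2 = 1. Tangency: 8/x_1 = p_1/p_2.
So x_1*(p_1,p_2) = 8·p_2/p_1, independent of income; and x_2* = (M − 8·p_2)/p_2.
At the given prices: x_1* = 8·5.75/13.25 = 3.4717, and x_2* = 7.8261.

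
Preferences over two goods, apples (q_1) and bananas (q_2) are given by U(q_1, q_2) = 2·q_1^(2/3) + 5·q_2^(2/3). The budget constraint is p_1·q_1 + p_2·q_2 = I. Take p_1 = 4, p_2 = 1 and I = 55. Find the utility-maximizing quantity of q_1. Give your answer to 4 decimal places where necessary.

q_1* = 0.0548

MU_q_1 ∝ 2·q_1^(-1/3), MU_q_2 ∝ 5·q_2^(-1/3), so MRS = (2/5)·(q_2/q_1)^(1/3) = p_1/p_2.
Hence q_2/q_1 = ((5/2)·p_1/p_2)^(1/(1/3)), i.e. raised to the 3 power.
With the ratio pinned down, the budget gives q_1* = I/(p_1 + p_2·(q_2/q_1)) and q_2* = (q_2/q_1)·q_1*.
Numerically q_2/q_1 = 1000, so q_1* = 55/(4 + 1·1000) = 0.0548.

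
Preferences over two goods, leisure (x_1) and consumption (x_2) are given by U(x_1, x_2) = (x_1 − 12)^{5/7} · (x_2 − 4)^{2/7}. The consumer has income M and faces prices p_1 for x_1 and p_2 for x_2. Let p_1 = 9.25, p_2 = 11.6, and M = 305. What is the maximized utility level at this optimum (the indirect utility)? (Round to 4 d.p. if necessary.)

Let x_1' = x_1−12, x_2' = x_2−4. MRS = (5/2)·x_2'/x_1' = p_1/p_2.
Substituting into the budget: x_1* = 12 + 5/7·(M − 12·p_1 − 4·p_2)/p_1, and x_2* = 4 + 2/7·(…)/p_2.
Discretionary income = 305 − 12·9.25 − 4·11.6 = 147.6; x_1* = 12 + 5/7·147.6/9.25 = 23.3977; x_2* = 4 + 2/7·147.6/11.6 = 7.6355.
Utility at the optimum: U(23.3977, 7.6355) = 8.223.

V = 8.223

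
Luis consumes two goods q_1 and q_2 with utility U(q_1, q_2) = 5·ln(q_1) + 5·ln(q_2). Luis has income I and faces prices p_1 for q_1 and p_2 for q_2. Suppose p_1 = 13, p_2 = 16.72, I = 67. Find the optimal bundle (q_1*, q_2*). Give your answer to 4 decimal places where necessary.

q_1* = 2.5769, q_2* = 2.0036

The MRS is q_2/q_1. Set MRS = p_1/p_2.
Rearranging, p_2·q_2 = p_1·q_1. Substituting into the budget gives p_1·q_1·(1 + 1) = I.
Demand: q_1*(p_1,p_2,I) = 0.5·I/p_1 and q_2* = 0.5·I/p_2.
At p_1=13, p_2=16.72, I=67: q_1* = 0.5·67/13 = 2.5769, q_2* = 2.0036.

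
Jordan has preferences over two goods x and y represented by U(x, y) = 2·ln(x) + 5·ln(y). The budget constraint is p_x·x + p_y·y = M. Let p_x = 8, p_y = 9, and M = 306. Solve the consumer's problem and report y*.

y* = 24.2857

MU_x/MU_y = (2·y)/(5·x); tangency sets this equal to p_x/p_y.
So 2·p_y·y = 5·p_x·x; combined with the budget, a share 2/7 of income goes to x.
Demand: x*(p_x,p_y,M) = 2/7·M/p_x and y* = 5/7·M/p_y.
At p_x=8, p_y=9, M=306: y* = 5/7·306/9 = 24.2857.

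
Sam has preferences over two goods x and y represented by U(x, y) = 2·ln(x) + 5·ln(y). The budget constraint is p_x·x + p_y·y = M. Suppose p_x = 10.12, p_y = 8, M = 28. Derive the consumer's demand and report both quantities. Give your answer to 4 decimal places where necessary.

Demand: x*(p_x,p_y,M) = 2/7·M/p_x and y* = 5/7·M/p_y.
At p_x=10.12, p_y=8, M=28: x* = 2/7·28/10.12 = 0.7905, y* = 2.5.

x* = 0.7905, y* = 2.5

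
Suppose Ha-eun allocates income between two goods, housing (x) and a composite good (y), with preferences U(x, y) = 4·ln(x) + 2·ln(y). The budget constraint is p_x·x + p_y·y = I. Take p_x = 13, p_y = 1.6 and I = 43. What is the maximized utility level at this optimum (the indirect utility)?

V = 7.5483

The MRS is 2·y/x. Set MRS = p_x/p_y.
Rearranging, p_y·y = (1/2)·p_x·x. Substituting into the budget gives p_x·x·(1 + (1/2)) = I.
Demand: x*(p_x,p_y,I) = 2/3·I/p_x and y* = 1/3·I/p_y.
At p_x=13, p_y=1.6, I=43: x* = 2/3·43/13 = 2.2051, y* = 8.9583.
Utility at the optimum: U(2.2051, 8.9583) = 7.5483.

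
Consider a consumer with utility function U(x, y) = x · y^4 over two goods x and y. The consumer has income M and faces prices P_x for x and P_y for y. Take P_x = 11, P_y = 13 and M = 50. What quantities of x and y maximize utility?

Tangency: MRS = (1/4)·y/x = P_x/P_y.
Rearranging, P_y·y = 4·P_x·x. Substituting into the budget gives P_x·x·(1 + 4) = M.
Demand: x*(P_x,P_y,M) = 0.2·M/P_x and y* = 0.8·M/P_y.
At P_x=11, P_y=13, M=50: x* = 0.2·50/11 = 0.9091, y* = 3.0769.

x* = 0.9091, y* = 3.0769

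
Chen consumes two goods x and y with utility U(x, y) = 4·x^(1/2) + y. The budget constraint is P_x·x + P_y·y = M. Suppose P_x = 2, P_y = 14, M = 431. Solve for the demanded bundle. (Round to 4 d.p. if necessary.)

x* = 196, y* = 2.7857

Set MRS = P_x/P_y: 2·x^(−1/2) = P_x/P_y.
Solve: √x = 2·P_y/P_x, so x*(P_x,P_y) = (2·P_y/P_x)², and y* = (M − P_x·x*)/P_y.
Plugging in: x* = (2·14/2)² = 196, y* = 2.7857.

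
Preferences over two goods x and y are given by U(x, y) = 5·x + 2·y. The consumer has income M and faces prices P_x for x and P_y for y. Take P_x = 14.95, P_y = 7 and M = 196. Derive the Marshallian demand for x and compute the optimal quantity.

x* = 13.1104

Linear utility — the consumer picks whichever good has higher MU/price: 5/14.95 = 0.3344 vs 2/7 = 0.2857.
x gives more utility per dollar, so spend all income on x: x* = M/P_x, y* = 0.
Numerically: x* = 13.1104, y* = 0.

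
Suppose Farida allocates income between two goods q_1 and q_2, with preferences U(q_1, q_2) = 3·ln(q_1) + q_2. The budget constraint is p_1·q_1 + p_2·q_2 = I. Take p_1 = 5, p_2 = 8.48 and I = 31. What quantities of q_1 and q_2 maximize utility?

MU_q_1 = 3/q_1, MU_q_2 = 1. Tangency: 3/q_1 = p_1/p_2.
So q_1*(p_1,p_2) = 3·p_2/p_1, independent of income; and q_2* = (I − 3·p_2)/p_2.
At the given prices: q_1* = 3·8.48/5 = 5.088, and q_2* = 0.6557.

q_1* = 5.088, q_2* = 0.6557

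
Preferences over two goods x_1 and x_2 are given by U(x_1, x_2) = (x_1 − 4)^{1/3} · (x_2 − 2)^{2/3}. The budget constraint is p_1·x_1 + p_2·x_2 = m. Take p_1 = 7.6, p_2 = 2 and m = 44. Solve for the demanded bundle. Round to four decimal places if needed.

Discretionary income = 44 − 4·7.6 − 2·2 = 9.6; x_1* = 4 + 1/3·9.6/7.6 = 4.4211; x_2* = 2 + 2/3·9.6/2 = 5.2.

x_1* = 4.4211, x_2* = 5.2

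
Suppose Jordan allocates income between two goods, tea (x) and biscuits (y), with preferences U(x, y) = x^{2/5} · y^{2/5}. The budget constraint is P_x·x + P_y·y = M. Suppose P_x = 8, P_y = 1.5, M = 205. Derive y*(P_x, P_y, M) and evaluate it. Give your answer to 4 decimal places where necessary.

The MRS is y/x. Set MRS = P_x/P_y.
So 0.4·P_y·y = 0.4·P_x·x; combined with the budget, a share 0.5 of income goes to x.
Demand: x*(P_x,P_y,M) = 0.5·M/P_x and y* = 0.5·M/P_y.
At P_x=8, P_y=1.5, M=205: y* = 0.5·205/1.5 = 68.3333.

y* = 68.3333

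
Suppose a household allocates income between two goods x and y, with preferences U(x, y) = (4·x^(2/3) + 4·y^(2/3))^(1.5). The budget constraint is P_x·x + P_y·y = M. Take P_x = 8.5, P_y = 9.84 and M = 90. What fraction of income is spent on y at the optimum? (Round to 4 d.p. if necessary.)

From the CES first-order condition, (y/x)^(1/3) = P_x/P_y.
Hence y/x = (P_x/P_y)^(1/(1/3)), i.e. raised to the 3 power.
Substitute y = (y/x)·x into the budget: x* = M/(P_x + P_y·(y/x)).
Numerically y/x = 0.644572, so x* = 90/(8.5 + 9.84·0.644572) = 6.0636 and y* = 0.644572·6.0636 = 3.9084.
Expenditure on y: 9.84·3.9084 = 38.4591; share = 0.4273.

share on y = 0.4273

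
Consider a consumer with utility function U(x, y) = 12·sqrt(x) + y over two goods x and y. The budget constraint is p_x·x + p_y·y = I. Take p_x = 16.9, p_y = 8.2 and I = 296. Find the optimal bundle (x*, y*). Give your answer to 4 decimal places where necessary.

Utility is quasi-linear in y; the FOC for x is 6/√x = p_x/p_y.
Solve: √x = 6·p_y/p_x, so x*(p_x,p_y) = (6·p_y/p_x)², and y* = (I − p_x·x*)/p_y.
Plugging in: x* = (6·8.2/16.9)² = 8.4753, y* = 18.6301.

x* = 8.4753, y* = 18.6301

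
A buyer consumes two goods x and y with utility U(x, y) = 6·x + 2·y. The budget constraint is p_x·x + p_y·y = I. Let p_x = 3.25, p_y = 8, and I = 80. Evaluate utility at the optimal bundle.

V = 147.6923

Perfect substitutes: compare marginal utility per dollar. 6/p_x vs 2/p_y → 1.8462 vs 0.25.
x gives more utility per dollar, so spend all income on x: x* = I/p_x, y* = 0.
Numerically: x* = 24.6154, y* = 0.
Utility at the optimum: U(24.6154, 0) = 147.6923.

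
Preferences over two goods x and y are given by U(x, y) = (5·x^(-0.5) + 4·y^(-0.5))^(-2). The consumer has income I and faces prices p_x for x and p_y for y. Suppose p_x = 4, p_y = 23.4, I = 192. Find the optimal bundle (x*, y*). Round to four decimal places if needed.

With the ratio pinned down, the budget gives x* = I/(p_x + p_y·(y/x)) and y* = (y/x)·x*.
Numerically y/x = 0.265434, so x* = 192/(4 + 23.4·0.265434) = 18.803 and y* = 0.265434·18.803 = 4.9909.

x* = 18.803, y* = 4.9909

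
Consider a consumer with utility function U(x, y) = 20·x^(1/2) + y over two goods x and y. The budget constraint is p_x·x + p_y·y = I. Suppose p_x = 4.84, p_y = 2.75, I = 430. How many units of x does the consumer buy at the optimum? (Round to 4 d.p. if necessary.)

x* = 32.2831

Utility is quasi-linear in y; the FOC for x is 10/√x = p_x/p_y.
Thus x* = (10·p_y/p_x)² — independent of I — with the rest of income spent on y.
Plugging in: x* = (10·2.75/4.84)² = 32.2831.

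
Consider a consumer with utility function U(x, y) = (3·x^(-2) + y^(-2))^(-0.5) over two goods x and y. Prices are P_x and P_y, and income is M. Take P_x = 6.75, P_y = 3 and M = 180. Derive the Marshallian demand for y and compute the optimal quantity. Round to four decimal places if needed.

MU_x ∝ 3·x^(-3), MU_y ∝ y^(-3), so MRS = 3·(y/x)^(3) = P_x/P_y.
Hence y/x = ((1/3)·P_x/P_y)^(1/(3)), i.e. raised to the 1/3 power.
Substitute y = (y/x)·x into the budget: x* = M/(P_x + P_y·(y/x)).
Numerically y/x = 0.90856, so x* = 180/(6.75 + 3·0.90856) = 18.996 and y* = 0.90856·18.996 = 17.259.

y* = 17.259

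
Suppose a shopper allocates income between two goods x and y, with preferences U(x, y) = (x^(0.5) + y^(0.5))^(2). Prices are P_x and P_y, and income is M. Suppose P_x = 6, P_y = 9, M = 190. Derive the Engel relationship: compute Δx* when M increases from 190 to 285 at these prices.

Δx* = 9.5

MU_x ∝ x^(-0.5), MU_y ∝ y^(-0.5), so MRS = (y/x)^(0.5) = P_x/P_y.
Hence y/x = (P_x/P_y)^(1/(0.5)), i.e. raised to the 2 power.
With the ratio pinned down, the budget gives x* = M/(P_x + P_y·(y/x)) and y* = (y/x)·x*.
Numerically y/x = 0.444444, so x* = 190/(6 + 9·0.444444) = 19.
At M' = 285: x* = 28.5. Change: 28.5 − 19 = 9.5.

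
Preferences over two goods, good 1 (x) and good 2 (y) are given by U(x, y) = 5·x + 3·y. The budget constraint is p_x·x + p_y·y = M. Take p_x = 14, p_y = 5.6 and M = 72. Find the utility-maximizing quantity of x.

Linear utility — the consumer picks whichever good has higher MU/price: 5/14 = 0.3571 vs 3/5.6 = 0.5357.
y gives more utility per dollar, so spend all income on y: y* = M/p_y, x* = 0.
Numerically: x* = 0, y* = 12.8571.

x* = 0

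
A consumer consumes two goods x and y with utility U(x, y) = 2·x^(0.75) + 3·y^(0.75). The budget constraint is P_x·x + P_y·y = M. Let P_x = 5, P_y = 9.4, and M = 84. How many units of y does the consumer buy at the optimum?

From the CES first-order condition, (2/3)·(y/x)^(0.25) = P_x/P_y.
Solve for the ratio: y/x = [(3/2)·P_x/P_y]^(4).
With the ratio pinned down, the budget gives x* = M/(P_x + P_y·(y/x)) and y* = (y/x)·x*.
Numerically y/x = 0.40526, so x* = 84/(5 + 9.4·0.40526) = 9.5352 and y* = 0.40526·9.5352 = 3.8642.

y* = 3.8642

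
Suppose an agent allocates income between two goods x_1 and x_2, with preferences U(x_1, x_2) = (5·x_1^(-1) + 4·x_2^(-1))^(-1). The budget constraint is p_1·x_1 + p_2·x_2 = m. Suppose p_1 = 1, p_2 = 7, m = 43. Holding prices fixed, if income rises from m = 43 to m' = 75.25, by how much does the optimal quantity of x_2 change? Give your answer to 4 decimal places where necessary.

Δx_2* = 3.2386

From the CES first-order condition, (5/4)·(x_2/x_1)^(2) = p_1/p_2.
Solve for the ratio: x_2/x_1 = [(4/5)·p_1/p_2]^(0.5).
Substitute x_2 = (x_2/x_1)·x_1 into the budget: x_1* = m/(p_1 + p_2·(x_2/x_1)).
Numerically x_2/x_1 = 0.338062, so x_1* = 43/(1 + 7·0.338062) = 12.7732 and x_2* = 0.338062·12.7732 = 4.3181.
At m' = 75.25: x_2* = 7.5567. Change: 7.5567 − 4.3181 = 3.2386.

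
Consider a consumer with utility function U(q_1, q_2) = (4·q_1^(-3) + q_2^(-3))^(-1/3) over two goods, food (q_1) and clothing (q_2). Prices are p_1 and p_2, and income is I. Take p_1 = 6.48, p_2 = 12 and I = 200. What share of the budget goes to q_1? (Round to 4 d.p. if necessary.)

share on q_1 = 0.4711

With the ratio pinned down, the budget gives q_1* = I/(p_1 + p_2·(q_2/q_1)) and q_2* = (q_2/q_1)·q_1*.
Numerically q_2/q_1 = 0.606155, so q_1* = 200/(6.48 + 12·0.606155) = 14.5414 and q_2* = 0.606155·14.5414 = 8.8143.
Expenditure on q_1: 6.48·14.5414 = 94.2281; share = 0.4711.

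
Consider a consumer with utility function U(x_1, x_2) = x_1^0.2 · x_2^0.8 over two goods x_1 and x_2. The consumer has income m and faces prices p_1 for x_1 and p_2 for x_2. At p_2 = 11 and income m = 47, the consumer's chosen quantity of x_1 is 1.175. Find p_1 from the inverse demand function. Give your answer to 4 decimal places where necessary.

p_1 = 8

MU_x_1/MU_x_2 = (0.2·x_2)/(0.8·x_1); tangency sets this equal to p_1/p_2.
Rearranging, p_2·x_2 = 4·p_1·x_1. Substituting into the budget gives p_1·x_1·(1 + 4) = m.
Demand: x_1*(p_1,p_2,m) = 0.2·m/p_1 and x_2* = 0.8·m/p_2.
Set x_1* = 1.175 in the demand function and solve for p_1: p_1 = 8.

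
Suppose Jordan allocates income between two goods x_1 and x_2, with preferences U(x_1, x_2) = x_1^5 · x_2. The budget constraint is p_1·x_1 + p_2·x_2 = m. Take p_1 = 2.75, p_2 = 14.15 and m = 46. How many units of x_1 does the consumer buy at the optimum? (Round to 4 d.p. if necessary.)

Tangency: MRS = 5·x_2/x_1 = p_1/p_2.
So 5·p_2·x_2 = p_1·x_1; combined with the budget, a share 5/6 of income goes to x_1.
Demand: x_1*(p_1,p_2,m) = 5/6·m/p_1 and x_2* = 1/6·m/p_2.
At p_1=2.75, p_2=14.15, m=46: x_1* = 5/6·46/2.75 = 13.9394.

x_1* = 13.9394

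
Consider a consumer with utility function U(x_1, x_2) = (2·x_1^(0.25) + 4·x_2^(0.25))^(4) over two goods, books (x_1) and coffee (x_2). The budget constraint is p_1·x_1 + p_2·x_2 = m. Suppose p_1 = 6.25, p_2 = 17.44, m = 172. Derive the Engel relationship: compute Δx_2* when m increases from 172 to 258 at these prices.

Δx_2* = 3.1636

MU_x_1 ∝ 2·x_1^(-0.75), MU_x_2 ∝ 4·x_2^(-0.75), so MRS = (1/2)·(x_2/x_1)^(0.75) = p_1/p_2.
Solve for the ratio: x_2/x_1 = [2·p_1/p_2]^(4/3).
Substitute x_2 = (x_2/x_1)·x_1 into the budget: x_1* = m/(p_1 + p_2·(x_2/x_1)).
Numerically x_2/x_1 = 0.641433, so x_1* = 172/(6.25 + 17.44·0.641433) = 9.8643 and x_2* = 0.641433·9.8643 = 6.3273.
At m' = 258: x_2* = 9.4909. Change: 9.4909 − 6.3273 = 3.1636.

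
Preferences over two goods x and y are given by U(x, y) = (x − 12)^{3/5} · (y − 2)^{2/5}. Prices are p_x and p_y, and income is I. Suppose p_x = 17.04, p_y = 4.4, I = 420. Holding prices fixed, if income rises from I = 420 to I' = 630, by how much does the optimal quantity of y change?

This is Cobb-Douglas in (x−12, y−2): tangency gives 0.6·p_y·(y−2) = 0.4·p_x·(x−12).
Substituting into the budget: x* = 12 + 0.6·(I − 12·p_x − 2·p_y)/p_x, and y* = 2 + 0.4·(…)/p_y.
Discretionary income = 420 − 12·17.04 − 2·4.4 = 206.72; y* = 2 + 0.4·206.72/4.4 = 20.7927.
At I' = 630: y* = 39.8836. Change: 39.8836 − 20.7927 = 19.0909.

Δy* = 19.0909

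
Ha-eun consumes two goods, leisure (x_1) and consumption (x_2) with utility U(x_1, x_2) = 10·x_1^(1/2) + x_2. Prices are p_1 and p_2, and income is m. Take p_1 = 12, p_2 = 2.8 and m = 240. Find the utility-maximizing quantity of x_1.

Thus x_1* = (5·p_2/p_1)² — independent of m — with the rest of income spent on x_2.
Plugging in: x_1* = (5·2.8/12)² = 1.3611.

x_1* = 1.3611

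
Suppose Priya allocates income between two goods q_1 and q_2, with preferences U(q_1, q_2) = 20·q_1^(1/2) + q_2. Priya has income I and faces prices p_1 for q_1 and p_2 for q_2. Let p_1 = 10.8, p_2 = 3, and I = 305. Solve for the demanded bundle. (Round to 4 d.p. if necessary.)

MU_q_1 = 10/√q_1, MU_q_2 = 1. Tangency: 10/√q_1 = p_1/p_2.
Solve: √q_1 = 10·p_2/p_1, so q_1*(p_1,p_2) = (10·p_2/p_1)², and q_2* = (I − p_1·q_1*)/p_2.
Plugging in: q_1* = (10·3/10.8)² = 7.716, q_2* = 73.8889.

q_1* = 7.716, q_2* = 73.8889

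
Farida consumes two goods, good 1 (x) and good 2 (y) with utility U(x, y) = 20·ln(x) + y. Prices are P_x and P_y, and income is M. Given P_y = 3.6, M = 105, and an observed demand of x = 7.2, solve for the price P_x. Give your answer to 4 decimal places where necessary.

P_x = 10

MU_x = 20/x, MU_y = 1. Tangency: 20/x = P_x/P_y.
So x*(P_x,P_y) = 20·P_y/P_x, independent of income; and y* = (M − 20·P_y)/P_y.
Set x* = 7.2 in the demand function and solve for P_x: P_x = 10.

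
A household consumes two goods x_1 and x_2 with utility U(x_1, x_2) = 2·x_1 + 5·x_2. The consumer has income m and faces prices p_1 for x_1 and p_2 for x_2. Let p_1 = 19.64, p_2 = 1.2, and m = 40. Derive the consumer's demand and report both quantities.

Numerically: x_1* = 0, x_2* = 33.3333.

x_1* = 0, x_2* = 33.3333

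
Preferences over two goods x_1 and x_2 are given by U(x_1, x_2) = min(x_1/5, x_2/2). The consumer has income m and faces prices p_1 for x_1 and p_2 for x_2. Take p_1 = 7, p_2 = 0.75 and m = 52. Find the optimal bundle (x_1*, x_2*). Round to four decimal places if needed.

x_1* = 7.1233, x_2* = 2.8493

Demand: x_1*(p_1,p_2,m) = 5·m/(5·p_1 + 2·p_2), x_2* = 2·m/(5·p_1 + 2·p_2).
Here 5·7 + 2·0.75 = 36.5, giving x_1* = 7.1233 and x_2* = 2.8493.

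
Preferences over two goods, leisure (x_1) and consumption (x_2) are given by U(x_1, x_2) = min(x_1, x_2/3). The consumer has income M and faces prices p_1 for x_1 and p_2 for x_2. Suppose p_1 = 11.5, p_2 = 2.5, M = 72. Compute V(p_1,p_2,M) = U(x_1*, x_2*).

V = 3.7895

With perfect complements, no substitution: consume in ratio x_1:x_2 = 1:3.
Budget: p_1·x_1 + p_2·3·x_1 = M, so (p_1 + 3·p_2)·x_1 = M.
Demand: x_1*(p_1,p_2,M) = M/(p_1 + 3·p_2), x_2* = 3·M/(p_1 + 3·p_2).
Here 11.5 + 3·2.5 = 19, giving x_1* = 3.7895 and x_2* = 11.3684.
Utility at the optimum: U(3.7895, 11.3684) = 3.7895.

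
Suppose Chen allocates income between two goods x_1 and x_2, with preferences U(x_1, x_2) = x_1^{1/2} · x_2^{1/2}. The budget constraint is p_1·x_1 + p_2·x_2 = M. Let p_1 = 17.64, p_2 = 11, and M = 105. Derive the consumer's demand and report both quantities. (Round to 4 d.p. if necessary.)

The MRS is x_2/x_1. Set MRS = p_1/p_2.
So 0.5·p_2·x_2 = 0.5·p_1·x_1; combined with the budget, a share 0.5 of income goes to x_1.
Demand: x_1*(p_1,p_2,M) = 0.5·M/p_1 and x_2* = 0.5·M/p_2.
At p_1=17.64, p_2=11, M=105: x_1* = 0.5·105/17.64 = 2.9762, x_2* = 4.7727.

x_1* = 2.9762, x_2* = 4.7727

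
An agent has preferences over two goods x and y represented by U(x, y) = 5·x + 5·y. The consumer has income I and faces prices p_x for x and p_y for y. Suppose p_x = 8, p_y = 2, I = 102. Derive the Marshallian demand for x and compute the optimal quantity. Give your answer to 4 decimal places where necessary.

x* = 0

Linear utility — the consumer picks whichever good has higher MU/price: 5/8 = 0.625 vs 5/2 = 2.5.
y gives more utility per dollar, so spend all income on y: y* = I/p_y, x* = 0.
Numerically: x* = 0, y* = 51.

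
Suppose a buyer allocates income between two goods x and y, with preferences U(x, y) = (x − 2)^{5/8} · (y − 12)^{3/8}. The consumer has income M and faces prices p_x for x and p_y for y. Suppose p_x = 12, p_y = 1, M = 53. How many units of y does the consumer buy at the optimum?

This is Cobb-Douglas in (x−2, y−12): tangency gives 0.625·p_y·(y−12) = 0.375·p_x·(x−2).
Substituting into the budget: x* = 2 + 0.625·(M − 2·p_x − 12·p_y)/p_x, and y* = 12 + 0.375·(…)/p_y.
Discretionary income = 53 − 2·12 − 12·1 = 17; y* = 12 + 0.375·17/1 = 18.375.

y* = 18.375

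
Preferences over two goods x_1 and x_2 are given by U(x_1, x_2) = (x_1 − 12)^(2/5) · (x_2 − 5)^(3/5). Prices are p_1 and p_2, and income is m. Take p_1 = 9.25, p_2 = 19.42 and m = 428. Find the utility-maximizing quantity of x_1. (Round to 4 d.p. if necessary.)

x_1* = 21.5092

MRS = (2/3)·(x_2−5)/(x_1−12). Tangency with p_1/p_2 gives x_2−5 = (3/2)·(p_1/p_2)·(x_1−12).
After buying the subsistence bundle (12, 5), a share 0.4 of the remaining income goes to x_1: x_1* = 12 + 0.4·(m − 12p_1 − 5p_2)/p_1.
Discretionary income = 428 − 12·9.25 − 5·19.42 = 219.9; x_1* = 12 + 0.4·219.9/9.25 = 21.5092.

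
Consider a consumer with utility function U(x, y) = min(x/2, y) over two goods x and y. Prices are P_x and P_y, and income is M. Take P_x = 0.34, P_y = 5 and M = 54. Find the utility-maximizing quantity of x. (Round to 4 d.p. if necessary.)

x* = 19.0141

Demand: x*(P_x,P_y,M) = 2·M/(2·P_x + P_y), y* = M/(2·P_x + P_y).
Here 2·0.34 + 5 = 5.68, giving x* = 19.0141.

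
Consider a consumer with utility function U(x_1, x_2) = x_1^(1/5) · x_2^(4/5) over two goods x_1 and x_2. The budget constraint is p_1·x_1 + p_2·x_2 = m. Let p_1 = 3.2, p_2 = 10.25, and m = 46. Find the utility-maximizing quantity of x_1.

Tangency: MRS = (1/4)·x_2/x_1 = p_1/p_2.
Rearranging, p_2·x_2 = 4·p_1·x_1. Substituting into the budget gives p_1·x_1·(1 + 4) = m.
Demand: x_1*(p_1,p_2,m) = 0.2·m/p_1 and x_2* = 0.8·m/p_2.
At p_1=3.2, p_2=10.25, m=46: x_1* = 0.2·46/3.2 = 2.875.

x_1* = 2.875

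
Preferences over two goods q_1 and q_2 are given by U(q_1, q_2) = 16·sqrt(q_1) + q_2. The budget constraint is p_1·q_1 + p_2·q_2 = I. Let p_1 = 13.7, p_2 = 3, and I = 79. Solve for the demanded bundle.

Solve: √q_1 = 8·p_2/p_1, so q_1*(p_1,p_2) = (8·p_2/p_1)², and q_2* = (I − p_1·q_1*)/p_2.
Plugging in: q_1* = (8·3/13.7)² = 3.0689, q_2* = 12.3187.

q_1* = 3.0689, q_2* = 12.3187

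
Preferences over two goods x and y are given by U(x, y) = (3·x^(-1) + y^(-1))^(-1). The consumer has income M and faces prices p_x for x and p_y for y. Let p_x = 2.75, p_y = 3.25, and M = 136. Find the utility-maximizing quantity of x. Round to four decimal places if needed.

x* = 30.3841

MU_x ∝ 3·x^(-2), MU_y ∝ y^(-2), so MRS = 3·(y/x)^(2) = p_x/p_y.
Hence y/x = ((1/3)·p_x/p_y)^(1/(2)), i.e. raised to the 0.5 power.
Substitute y = (y/x)·x into the budget: x* = M/(p_x + p_y·(y/x)).
Numerically y/x = 0.531085, so x* = 136/(2.75 + 3.25·0.531085) = 30.3841.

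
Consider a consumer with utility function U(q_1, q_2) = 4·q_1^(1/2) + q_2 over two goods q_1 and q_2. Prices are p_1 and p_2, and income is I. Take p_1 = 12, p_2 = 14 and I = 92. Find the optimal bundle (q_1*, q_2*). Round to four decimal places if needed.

q_1* = 5.4444, q_2* = 1.9048

Plugging in: q_1* = (2·14/12)² = 5.4444, q_2* = 1.9048.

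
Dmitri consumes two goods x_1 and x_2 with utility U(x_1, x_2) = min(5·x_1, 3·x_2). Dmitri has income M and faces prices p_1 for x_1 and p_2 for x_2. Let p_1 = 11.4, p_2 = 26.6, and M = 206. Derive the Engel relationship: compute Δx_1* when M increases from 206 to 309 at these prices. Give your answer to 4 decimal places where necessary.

Δx_1* = 1.8481

Leontief preferences: the optimum is at the kink where x_1/3 = x_2/5, i.e. x_2 = (5/3)·x_1.
Budget: p_1·x_1 + p_2·(5/3)·x_1 = M, so (3·p_1 + 5·p_2)·x_1 = 3·M.
Demand: x_1*(p_1,p_2,M) = 3·M/(3·p_1 + 5·p_2), x_2* = 5·M/(3·p_1 + 5·p_2).
Here 3·11.4 + 5·26.6 = 167.2, giving x_1* = 3.6962.
At M' = 309: x_1* = 5.5443. Change: 5.5443 − 3.6962 = 1.8481.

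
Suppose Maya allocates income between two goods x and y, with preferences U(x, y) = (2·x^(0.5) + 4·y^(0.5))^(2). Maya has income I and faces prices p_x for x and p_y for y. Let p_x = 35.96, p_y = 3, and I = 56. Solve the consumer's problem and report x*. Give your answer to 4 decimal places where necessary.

x* = 0.0318

MU_x ∝ 2·x^(-0.5), MU_y ∝ 4·y^(-0.5), so MRS = (1/2)·(y/x)^(0.5) = p_x/p_y.
Solve for the ratio: y/x = [2·p_x/p_y]^(2).
With the ratio pinned down, the budget gives x* = I/(p_x + p_y·(y/x)) and y* = (y/x)·x*.
Numerically y/x = 574.720711, so x* = 56/(35.96 + 3·574.720711) = 0.0318.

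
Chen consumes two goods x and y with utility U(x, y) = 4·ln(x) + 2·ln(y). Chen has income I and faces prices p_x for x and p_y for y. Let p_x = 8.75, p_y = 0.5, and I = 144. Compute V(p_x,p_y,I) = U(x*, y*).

V = 18.7099

At p_x=8.75, p_y=0.5, I=144: x* = 2/3·144/8.75 = 10.9714, y* = 96.
Utility at the optimum: U(10.9714, 96) = 18.7099.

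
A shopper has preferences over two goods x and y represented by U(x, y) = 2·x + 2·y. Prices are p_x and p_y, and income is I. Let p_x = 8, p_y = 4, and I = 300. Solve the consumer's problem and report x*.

x* = 0

Linear utility — the consumer picks whichever good has higher MU/price: 2/8 = 0.25 vs 2/4 = 0.5.
y gives more utility per dollar, so spend all income on y: y* = I/p_y, x* = 0.
Numerically: x* = 0, y* = 75.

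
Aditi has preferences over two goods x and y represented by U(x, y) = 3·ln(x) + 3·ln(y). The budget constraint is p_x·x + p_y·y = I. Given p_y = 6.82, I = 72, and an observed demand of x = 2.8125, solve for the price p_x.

p_x = 12.8

The MRS is y/x. Set MRS = p_x/p_y.
So 3·p_y·y = 3·p_x·x; combined with the budget, a share 0.5 of income goes to x.
Demand: x*(p_x,p_y,I) = 0.5·I/p_x and y* = 0.5·I/p_y.
Set x* = 2.8125 in the demand function and solve for p_x: p_x = 12.8.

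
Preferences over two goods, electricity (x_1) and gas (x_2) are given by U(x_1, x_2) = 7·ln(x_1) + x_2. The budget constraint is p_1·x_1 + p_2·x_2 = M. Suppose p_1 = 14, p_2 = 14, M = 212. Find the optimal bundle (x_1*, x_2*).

x_1* = 7, x_2* = 8.1429

At the given prices: x_1* = 7·14/14 = 7, and x_2* = 8.1429.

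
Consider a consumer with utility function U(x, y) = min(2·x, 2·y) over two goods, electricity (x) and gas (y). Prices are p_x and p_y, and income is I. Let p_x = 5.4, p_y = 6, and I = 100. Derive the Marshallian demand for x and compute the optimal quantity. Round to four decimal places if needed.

x* = 8.7719

Here 2·5.4 + 2·6 = 22.8, giving x* = 8.7719.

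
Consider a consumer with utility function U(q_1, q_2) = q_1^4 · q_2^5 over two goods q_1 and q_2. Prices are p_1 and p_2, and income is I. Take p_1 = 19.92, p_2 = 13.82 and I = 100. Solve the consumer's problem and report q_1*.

MU_q_1/MU_q_2 = (4·q_2)/(5·q_1); tangency sets this equal to p_1/p_2.
So 4·p_2·q_2 = 5·p_1·q_1; combined with the budget, a share 4/9 of income goes to q_1.
Demand: q_1*(p_1,p_2,I) = 4/9·I/p_1 and q_2* = 5/9·I/p_2.
At p_1=19.92, p_2=13.82, I=100: q_1* = 4/9·100/19.92 = 2.2311.

q_1* = 2.2311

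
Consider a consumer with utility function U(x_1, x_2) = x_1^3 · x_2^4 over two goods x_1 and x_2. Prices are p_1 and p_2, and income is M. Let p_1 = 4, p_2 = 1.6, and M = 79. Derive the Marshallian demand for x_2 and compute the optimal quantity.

MU_x_1/MU_x_2 = (3·x_2)/(4·x_1); tangency sets this equal to p_1/p_2.
Rearranging, p_2·x_2 = (4/3)·p_1·x_1. Substituting into the budget gives p_1·x_1·(1 + (4/3)) = M.
Demand: x_1*(p_1,p_2,M) = 3/7·M/p_1 and x_2* = 4/7·M/p_2.
At p_1=4, p_2=1.6, M=79: x_2* = 4/7·79/1.6 = 28.2143.

x_2* = 28.2143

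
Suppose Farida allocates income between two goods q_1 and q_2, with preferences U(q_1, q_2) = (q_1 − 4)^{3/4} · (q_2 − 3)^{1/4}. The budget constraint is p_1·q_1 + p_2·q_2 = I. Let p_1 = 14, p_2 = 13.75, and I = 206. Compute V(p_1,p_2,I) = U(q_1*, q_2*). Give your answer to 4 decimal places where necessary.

MRS = 3·(q_2−3)/(q_1−4). Tangency with p_1/p_2 gives q_2−3 = (1/3)·(p_1/p_2)·(q_1−4).
Substituting into the budget: q_1* = 4 + 0.75·(I − 4·p_1 − 3·p_2)/p_1, and q_2* = 3 + 0.25·(…)/p_2.
Discretionary income = 206 − 4·14 − 3·13.75 = 108.75; q_1* = 4 + 0.75·108.75/14 = 9.8259; q_2* = 3 + 0.25·108.75/13.75 = 4.9773.
Utility at the optimum: U(9.8259, 4.9773) = 4.4467.

V = 4.4467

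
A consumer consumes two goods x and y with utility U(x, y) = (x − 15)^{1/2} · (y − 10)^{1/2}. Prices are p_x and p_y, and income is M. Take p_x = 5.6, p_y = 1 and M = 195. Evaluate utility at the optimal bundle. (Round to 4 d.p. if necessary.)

MRS = (y−10)/(x−15). Tangency with p_x/p_y gives y−10 = (p_x/p_y)·(x−15).
Substituting into the budget: x* = 15 + 0.5·(M − 15·p_x − 10·p_y)/p_x, and y* = 10 + 0.5·(…)/p_y.
Discretionary income = 195 − 15·5.6 − 10·1 = 101; x* = 15 + 0.5·101/5.6 = 24.0179; y* = 10 + 0.5·101/1 = 60.5.
Utility at the optimum: U(24.0179, 60.5) = 21.3401.

V = 21.3401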